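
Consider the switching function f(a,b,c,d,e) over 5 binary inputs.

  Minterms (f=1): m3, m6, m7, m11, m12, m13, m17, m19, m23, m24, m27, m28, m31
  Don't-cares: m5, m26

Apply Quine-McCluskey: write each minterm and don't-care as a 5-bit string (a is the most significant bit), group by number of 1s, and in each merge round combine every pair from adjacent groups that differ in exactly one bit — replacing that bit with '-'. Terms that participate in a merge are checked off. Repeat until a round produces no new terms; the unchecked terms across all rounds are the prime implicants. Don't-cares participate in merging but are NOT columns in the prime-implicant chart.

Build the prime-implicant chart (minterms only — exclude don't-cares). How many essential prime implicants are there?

4

size-2^0 implicants → 00011(✓)  00101(✓)  00110(✓)  00111(✓)  01011(✓)  01100(✓)  01101(✓)  10001(✓)  10011(✓)  10111(✓)  11000(✓)  11010(✓)  11011(✓)  11100(✓)  11111(✓)
size-2^1 implicants → -0011(✓)  -0111(✓)  -1011(✓)  -1100  0-011(✓)  0-101  00-11(✓)  001-1  0011-  0110-  1-011(✓)  1-111(✓)  10-11(✓)  100-1  11-00  11-11(✓)  110-0  1101-
size-2^2 implicants → --011  -0-11  1--11
Unchecked terms (primes): --011, -0-11, -1100, 0-101, 001-1, 0011-, 0110-, 1--11, 100-1, 11-00, 110-0, 1101-
Minterm coverage:
  m3 ⊆ --011,-0-11
  m6 ⊆ 0011- [E]
  m7 ⊆ -0-11,001-1,0011-
  m11 ⊆ --011 [E]
  m12 ⊆ -1100,0110-
  m13 ⊆ 0-101,0110-
  m17 ⊆ 100-1 [E]
  m19 ⊆ --011,-0-11,1--11,100-1
  m23 ⊆ -0-11,1--11
  m24 ⊆ 11-00,110-0
  m27 ⊆ --011,1--11,1101-
  m28 ⊆ -1100,11-00
  m31 ⊆ 1--11 [E]
E = {--011, 0011-, 1--11, 100-1}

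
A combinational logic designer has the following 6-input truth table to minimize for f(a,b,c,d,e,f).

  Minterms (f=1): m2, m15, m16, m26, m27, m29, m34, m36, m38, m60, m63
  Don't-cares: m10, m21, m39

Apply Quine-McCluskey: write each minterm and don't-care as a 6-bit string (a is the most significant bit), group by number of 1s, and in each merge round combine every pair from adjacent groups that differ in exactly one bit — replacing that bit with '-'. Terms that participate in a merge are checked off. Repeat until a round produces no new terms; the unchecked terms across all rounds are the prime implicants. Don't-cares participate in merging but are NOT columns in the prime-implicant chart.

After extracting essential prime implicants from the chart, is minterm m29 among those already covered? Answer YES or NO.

YES

Round 0: 000010✓ 001010✓ 001111 010000 010101✓ 011010✓ 011011✓ 011101✓ 100010✓ 100100✓ 100110✓ 100111✓ 111100 111111
Round 1: -00010 0-1010 00-010 01-101 01101- 100-10 1001-0 10011-
PIs = {-00010, 0-1010, 00-010, 001111, 01-101, 010000, 01101-, 100-10, 1001-0, 10011-, 111100, 111111}
Coverage chart:
  m2: -00010,00-010
  m15: 001111 ←essential
  m16: 010000 ←essential
  m26: 0-1010,01101-
  m27: 01101- ←essential
  m29: 01-101 ←essential
  m34: -00010,100-10
  m36: 1001-0 ←essential
  m38: 100-10,1001-0,10011-
  m60: 111100 ←essential
  m63: 111111 ←essential
Essential: 001111, 01-101, 010000, 01101-, 1001-0, 111100, 111111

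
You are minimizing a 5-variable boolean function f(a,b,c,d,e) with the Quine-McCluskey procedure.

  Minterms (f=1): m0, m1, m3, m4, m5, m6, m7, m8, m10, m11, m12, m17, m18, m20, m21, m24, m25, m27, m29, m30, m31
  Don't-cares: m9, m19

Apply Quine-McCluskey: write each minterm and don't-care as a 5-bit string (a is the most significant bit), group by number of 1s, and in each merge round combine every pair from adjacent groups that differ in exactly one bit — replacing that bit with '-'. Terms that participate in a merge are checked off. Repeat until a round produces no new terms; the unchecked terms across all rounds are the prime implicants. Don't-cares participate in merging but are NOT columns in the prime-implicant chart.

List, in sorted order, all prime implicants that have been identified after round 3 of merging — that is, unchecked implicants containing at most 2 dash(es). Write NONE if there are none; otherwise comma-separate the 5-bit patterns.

Round 0: 00000✓ 00001✓ 00011✓ 00100✓ 00101✓ 00110✓ 00111✓ 01000✓ 01001✓ 01010✓ 01011✓ 01100✓ 10001✓ 10010✓ 10011✓ 10100✓ 10101✓ 11000✓ 11001✓ 11011✓ 11101✓ 11110✓ 11111✓
Round 1: -0001✓ -0011✓ -0100✓ -0101✓ -1000✓ -1001✓ -1011✓ 0-000✓ 0-001✓ 0-011✓ 0-100✓ 00-00✓ 00-01✓ 00-11✓ 000-1✓ 0000-✓ 001-0✓ 001-1✓ 0010-✓ 0011-✓ 01-00✓ 010-0✓ 010-1✓ 0100-✓ 0101-✓ 1-001✓ 1-011✓ 1-101✓ 10-01✓ 100-1✓ 1001- 1010-✓ 11-01✓ 11-11✓ 110-1✓ 1100-✓ 111-1✓ 1111-
Round 2: --001✓ --011✓ -0-01 -00-1✓ -010- -10-1✓ -100- 0--00 0-0-1✓ 0-00- 00--1 00-0- 001-- 010-- 1--01 1-0-1✓ 11--1
Round 3: --0-1
PIs = {--0-1, -0-01, -010-, -100-, 0--00, 0-00-, 00--1, 00-0-, 001--, 010--, 1--01, 1001-, 11--1, 1111-}

-0-01, -010-, -100-, 0--00, 0-00-, 00--1, 00-0-, 001--, 010--, 1--01, 1001-, 11--1, 1111-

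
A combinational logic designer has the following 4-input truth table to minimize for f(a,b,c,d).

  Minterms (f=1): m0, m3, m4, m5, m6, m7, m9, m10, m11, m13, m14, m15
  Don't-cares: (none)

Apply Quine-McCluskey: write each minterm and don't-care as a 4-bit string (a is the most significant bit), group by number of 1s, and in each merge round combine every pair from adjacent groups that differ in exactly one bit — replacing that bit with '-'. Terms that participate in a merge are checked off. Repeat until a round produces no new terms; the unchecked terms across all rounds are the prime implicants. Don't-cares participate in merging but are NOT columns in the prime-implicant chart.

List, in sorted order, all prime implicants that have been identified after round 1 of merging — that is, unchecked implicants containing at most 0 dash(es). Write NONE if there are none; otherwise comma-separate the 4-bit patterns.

size-2^0 implicants → 0000(✓)  0011(✓)  0100(✓)  0101(✓)  0110(✓)  0111(✓)  1001(✓)  1010(✓)  1011(✓)  1101(✓)  1110(✓)  1111(✓)
size-2^1 implicants → -011(✓)  -101(✓)  -110(✓)  -111(✓)  0-00  0-11(✓)  01-0(✓)  01-1(✓)  010-(✓)  011-(✓)  1-01(✓)  1-10(✓)  1-11(✓)  10-1(✓)  101-(✓)  11-1(✓)  111-(✓)
size-2^2 implicants → --11  -1-1  -11-  01--  1--1  1-1-
Unchecked terms (primes): --11, -1-1, -11-, 0-00, 01--, 1--1, 1-1-

NONE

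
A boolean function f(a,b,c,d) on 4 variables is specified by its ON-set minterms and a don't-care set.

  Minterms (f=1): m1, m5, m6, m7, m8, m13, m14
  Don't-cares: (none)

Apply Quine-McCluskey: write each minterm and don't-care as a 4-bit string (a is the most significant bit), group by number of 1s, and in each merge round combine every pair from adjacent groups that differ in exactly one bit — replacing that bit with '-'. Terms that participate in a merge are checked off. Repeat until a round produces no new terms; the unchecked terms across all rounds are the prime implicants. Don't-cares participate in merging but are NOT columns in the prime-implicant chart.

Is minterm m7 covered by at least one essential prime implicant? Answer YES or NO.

[col 0] 0001*, 0101*, 0110*, 0111*, 1000, 1101*, 1110*
[col 1] -101, -110, 0-01, 01-1, 011-
Prime implicants: -101, -110, 0-01, 01-1, 011-, 1000
PI chart (minterm → PIs covering it):
  1 | 0-01  (sole → essential)
  5 | -101,0-01,01-1
  6 | -110,011-
  7 | 01-1,011-
  8 | 1000  (sole → essential)
  13 | -101  (sole → essential)
  14 | -110  (sole → essential)
Essential prime implicants: -101, -110, 0-01, 1000

NO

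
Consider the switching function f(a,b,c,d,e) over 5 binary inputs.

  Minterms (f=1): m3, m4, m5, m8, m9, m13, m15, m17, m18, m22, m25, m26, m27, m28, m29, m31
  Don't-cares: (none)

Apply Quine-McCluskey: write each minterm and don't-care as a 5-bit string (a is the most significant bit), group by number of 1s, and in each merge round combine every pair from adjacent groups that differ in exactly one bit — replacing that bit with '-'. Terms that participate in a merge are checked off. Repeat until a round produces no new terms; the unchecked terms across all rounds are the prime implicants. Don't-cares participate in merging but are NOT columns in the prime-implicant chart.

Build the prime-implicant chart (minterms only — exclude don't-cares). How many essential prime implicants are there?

7

Round 0: 00011 00100✓ 00101✓ 01000✓ 01001✓ 01101✓ 01111✓ 10001✓ 10010✓ 10110✓ 11001✓ 11010✓ 11011✓ 11100✓ 11101✓ 11111✓
Round 1: -1001✓ -1101✓ -1111✓ 0-101 0010- 01-01✓ 0100- 011-1✓ 1-001 1-010 10-10 11-01✓ 11-11✓ 110-1✓ 1101- 111-1✓ 1110-
Round 2: -1-01 -11-1 11--1
PIs = {-1-01, -11-1, 0-101, 00011, 0010-, 0100-, 1-001, 1-010, 10-10, 11--1, 1101-, 1110-}
Coverage chart:
  m3: 00011 ←essential
  m4: 0010- ←essential
  m5: 0-101,0010-
  m8: 0100- ←essential
  m9: -1-01,0100-
  m13: -1-01,-11-1,0-101
  m15: -11-1 ←essential
  m17: 1-001 ←essential
  m18: 1-010,10-10
  m22: 10-10 ←essential
  m25: -1-01,1-001,11--1
  m26: 1-010,1101-
  m27: 11--1,1101-
  m28: 1110- ←essential
  m29: -1-01,-11-1,11--1,1110-
  m31: -11-1,11--1
Essential: -11-1, 00011, 0010-, 0100-, 1-001, 10-10, 1110-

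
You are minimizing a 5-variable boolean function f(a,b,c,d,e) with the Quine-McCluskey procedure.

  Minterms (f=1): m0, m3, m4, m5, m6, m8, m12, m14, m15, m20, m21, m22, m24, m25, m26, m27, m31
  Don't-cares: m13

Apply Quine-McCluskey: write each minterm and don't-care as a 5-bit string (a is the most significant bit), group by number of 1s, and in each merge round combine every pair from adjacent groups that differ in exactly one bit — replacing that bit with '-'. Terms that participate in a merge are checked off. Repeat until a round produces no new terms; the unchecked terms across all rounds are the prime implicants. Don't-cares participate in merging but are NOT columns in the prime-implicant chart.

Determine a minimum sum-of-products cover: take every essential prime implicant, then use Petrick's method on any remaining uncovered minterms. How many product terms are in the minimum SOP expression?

7

size-2^0 implicants → 00000(✓)  00011  00100(✓)  00101(✓)  00110(✓)  01000(✓)  01100(✓)  01101(✓)  01110(✓)  01111(✓)  10100(✓)  10101(✓)  10110(✓)  11000(✓)  11001(✓)  11010(✓)  11011(✓)  11111(✓)
size-2^1 implicants → -0100(✓)  -0101(✓)  -0110(✓)  -1000  -1111  0-000(✓)  0-100(✓)  0-101(✓)  0-110(✓)  00-00(✓)  001-0(✓)  0010-(✓)  01-00(✓)  011-0(✓)  011-1(✓)  0110-(✓)  0111-(✓)  101-0(✓)  1010-(✓)  11-11  110-0(✓)  110-1(✓)  1100-(✓)  1101-(✓)
size-2^2 implicants → -01-0  -010-  0--00  0-1-0  0-10-  011--  110--
Unchecked terms (primes): -01-0, -010-, -1000, -1111, 0--00, 0-1-0, 0-10-, 00011, 011--, 11-11, 110--
Minterm coverage:
  m0 ⊆ 0--00 [E]
  m3 ⊆ 00011 [E]
  m4 ⊆ -01-0,-010-,0--00,0-1-0,0-10-
  m5 ⊆ -010-,0-10-
  m6 ⊆ -01-0,0-1-0
  m8 ⊆ -1000,0--00
  m12 ⊆ 0--00,0-1-0,0-10-,011--
  m14 ⊆ 0-1-0,011--
  m15 ⊆ -1111,011--
  m20 ⊆ -01-0,-010-
  m21 ⊆ -010- [E]
  m22 ⊆ -01-0 [E]
  m24 ⊆ -1000,110--
  m25 ⊆ 110-- [E]
  m26 ⊆ 110-- [E]
  m27 ⊆ 11-11,110--
  m31 ⊆ -1111,11-11
E = {-01-0, -010-, 0--00, 00011, 110--}
Petrick residual → -1111, 0-1-0
Cover = b'ce' + b'cd' + bcde + a'd'e' + a'ce' + a'b'c'de + abc'  |cover|=7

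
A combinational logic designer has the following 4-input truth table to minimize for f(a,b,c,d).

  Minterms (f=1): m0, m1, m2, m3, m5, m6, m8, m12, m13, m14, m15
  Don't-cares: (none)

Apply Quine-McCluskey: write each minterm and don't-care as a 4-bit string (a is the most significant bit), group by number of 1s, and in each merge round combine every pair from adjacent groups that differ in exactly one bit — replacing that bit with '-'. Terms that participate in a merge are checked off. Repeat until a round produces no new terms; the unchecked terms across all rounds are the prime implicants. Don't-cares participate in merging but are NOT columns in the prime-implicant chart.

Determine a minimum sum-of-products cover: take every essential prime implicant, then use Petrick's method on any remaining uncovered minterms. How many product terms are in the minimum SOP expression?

size-2^0 implicants → 0000(✓)  0001(✓)  0010(✓)  0011(✓)  0101(✓)  0110(✓)  1000(✓)  1100(✓)  1101(✓)  1110(✓)  1111(✓)
size-2^1 implicants → -000  -101  -110  0-01  0-10  00-0(✓)  00-1(✓)  000-(✓)  001-(✓)  1-00  11-0(✓)  11-1(✓)  110-(✓)  111-(✓)
size-2^2 implicants → 00--  11--
Unchecked terms (primes): -000, -101, -110, 0-01, 0-10, 00--, 1-00, 11--
Minterm coverage:
  m0 ⊆ -000,00--
  m1 ⊆ 0-01,00--
  m2 ⊆ 0-10,00--
  m3 ⊆ 00-- [E]
  m5 ⊆ -101,0-01
  m6 ⊆ -110,0-10
  m8 ⊆ -000,1-00
  m12 ⊆ 1-00,11--
  m13 ⊆ -101,11--
  m14 ⊆ -110,11--
  m15 ⊆ 11-- [E]
E = {00--, 11--}
Petrick residual → -000, -101, -110
Cover = b'c'd' + bc'd + bcd' + a'b' + ab  |cover|=5

5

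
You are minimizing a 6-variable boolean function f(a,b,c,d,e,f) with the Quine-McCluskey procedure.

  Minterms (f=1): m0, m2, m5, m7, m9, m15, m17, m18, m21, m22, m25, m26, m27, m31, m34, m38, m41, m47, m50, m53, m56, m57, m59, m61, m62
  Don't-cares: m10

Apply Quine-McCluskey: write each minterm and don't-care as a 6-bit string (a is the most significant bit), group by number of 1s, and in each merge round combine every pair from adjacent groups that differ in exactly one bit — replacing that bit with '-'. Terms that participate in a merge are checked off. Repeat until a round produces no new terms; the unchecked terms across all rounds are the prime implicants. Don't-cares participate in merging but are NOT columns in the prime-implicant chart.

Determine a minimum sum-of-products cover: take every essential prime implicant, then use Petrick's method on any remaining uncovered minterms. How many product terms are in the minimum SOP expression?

Round 0: 000000✓ 000010✓ 000101✓ 000111✓ 001001✓ 001010✓ 001111✓ 010001✓ 010010✓ 010101✓ 010110✓ 011001✓ 011010✓ 011011✓ 011111✓ 100010✓ 100110✓ 101001✓ 101111✓ 110010✓ 110101✓ 111000✓ 111001✓ 111011✓ 111101✓ 111110
Round 1: -00010✓ -01001✓ -01111 -10010✓ -10101 -11001✓ -11011✓ 0-0010✓ 0-0101 0-1001✓ 0-1010✓ 0-1111 00-010✓ 00-111 0000-0 0001-1 01-001 01-010✓ 010-01 010-10 011-11 0110-1✓ 01101- 1-0010✓ 1-1001✓ 100-10 11-101 111-01 1110-1✓ 11100-
Round 2: --0010 --1001 -110-1 0--010
PIs = {--0010, --1001, -01111, -10101, -110-1, 0--010, 0-0101, 0-1111, 00-111, 0000-0, 0001-1, 01-001, 010-01, 010-10, 011-11, 01101-, 100-10, 11-101, 111-01, 11100-, 111110}
Coverage chart:
  m0: 0000-0 ←essential
  m2: --0010,0--010,0000-0
  m5: 0-0101,0001-1
  m7: 00-111,0001-1
  m9: --1001 ←essential
  m15: -01111,0-1111,00-111
  m17: 01-001,010-01
  m18: --0010,0--010,010-10
  m21: -10101,0-0101,010-01
  m22: 010-10 ←essential
  m25: --1001,-110-1,01-001
  m26: 0--010,01101-
  m27: -110-1,011-11,01101-
  m31: 0-1111,011-11
  m34: --0010,100-10
  m38: 100-10 ←essential
  m41: --1001 ←essential
  m47: -01111 ←essential
  m50: --0010 ←essential
  m53: -10101,11-101
  m56: 11100- ←essential
  m57: --1001,-110-1,111-01,11100-
  m59: -110-1 ←essential
  m61: 11-101,111-01
  m62: 111110 ←essential
Essential: --0010, --1001, -01111, -110-1, 0000-0, 010-10, 100-10, 11100-, 111110
Petrick residual → 0--010, 0-1111, 0001-1, 010-01, 11-101
Min cover (14 terms): c'd'ef' + cd'e'f + b'cdef + bcd'f + a'd'ef' + a'cdef + a'b'c'd'f' + a'b'c'df + a'bc'e'f + a'bc'ef' + ab'c'ef' + abde'f + abcd'e' + abcdef'

14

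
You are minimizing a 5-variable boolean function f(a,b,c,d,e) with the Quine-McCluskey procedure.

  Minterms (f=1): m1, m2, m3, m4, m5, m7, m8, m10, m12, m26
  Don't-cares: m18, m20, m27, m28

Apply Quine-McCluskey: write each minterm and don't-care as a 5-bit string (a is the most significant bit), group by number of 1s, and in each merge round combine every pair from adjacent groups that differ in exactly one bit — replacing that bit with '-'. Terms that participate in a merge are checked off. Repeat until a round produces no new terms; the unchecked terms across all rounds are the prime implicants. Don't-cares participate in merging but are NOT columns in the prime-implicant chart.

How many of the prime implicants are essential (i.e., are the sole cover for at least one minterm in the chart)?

Round 0: 00001✓ 00010✓ 00011✓ 00100✓ 00101✓ 00111✓ 01000✓ 01010✓ 01100✓ 10010✓ 10100✓ 11010✓ 11011✓ 11100✓
Round 1: -0010✓ -0100✓ -1010✓ -1100✓ 0-010✓ 0-100✓ 00-01✓ 00-11✓ 000-1✓ 0001- 001-1✓ 0010- 01-00 010-0 1-010✓ 1-100✓ 1101-
Round 2: --010 --100 00--1
PIs = {--010, --100, 00--1, 0001-, 0010-, 01-00, 010-0, 1101-}
Coverage chart:
  m1: 00--1 ←essential
  m2: --010,0001-
  m3: 00--1,0001-
  m4: --100,0010-
  m5: 00--1,0010-
  m7: 00--1 ←essential
  m8: 01-00,010-0
  m10: --010,010-0
  m12: --100,01-00
  m26: --010,1101-
Essential: 00--1

1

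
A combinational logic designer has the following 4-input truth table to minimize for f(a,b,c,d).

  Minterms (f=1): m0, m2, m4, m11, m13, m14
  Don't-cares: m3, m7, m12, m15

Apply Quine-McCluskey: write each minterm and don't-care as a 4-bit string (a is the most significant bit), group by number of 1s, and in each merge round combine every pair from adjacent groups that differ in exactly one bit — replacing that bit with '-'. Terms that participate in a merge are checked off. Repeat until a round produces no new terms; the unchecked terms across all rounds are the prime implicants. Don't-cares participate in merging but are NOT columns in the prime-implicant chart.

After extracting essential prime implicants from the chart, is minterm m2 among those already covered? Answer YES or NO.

NO

Round 0: 0000✓ 0010✓ 0011✓ 0100✓ 0111✓ 1011✓ 1100✓ 1101✓ 1110✓ 1111✓
Round 1: -011✓ -100 -111✓ 0-00 0-11✓ 00-0 001- 1-11✓ 11-0✓ 11-1✓ 110-✓ 111-✓
Round 2: --11 11--
PIs = {--11, -100, 0-00, 00-0, 001-, 11--}
Coverage chart:
  m0: 0-00,00-0
  m2: 00-0,001-
  m4: -100,0-00
  m11: --11 ←essential
  m13: 11-- ←essential
  m14: 11-- ←essential
Essential: --11, 11--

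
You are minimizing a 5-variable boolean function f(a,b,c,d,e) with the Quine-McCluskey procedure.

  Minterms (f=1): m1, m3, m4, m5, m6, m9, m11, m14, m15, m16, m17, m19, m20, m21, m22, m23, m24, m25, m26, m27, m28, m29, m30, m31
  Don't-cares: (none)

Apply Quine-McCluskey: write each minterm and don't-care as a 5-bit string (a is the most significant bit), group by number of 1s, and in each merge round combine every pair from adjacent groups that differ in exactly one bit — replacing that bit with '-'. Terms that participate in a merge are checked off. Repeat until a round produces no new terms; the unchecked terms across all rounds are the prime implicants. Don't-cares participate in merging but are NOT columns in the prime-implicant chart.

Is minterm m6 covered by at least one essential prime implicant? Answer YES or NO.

[col 0] 00001*, 00011*, 00100*, 00101*, 00110*, 01001*, 01011*, 01110*, 01111*, 10000*, 10001*, 10011*, 10100*, 10101*, 10110*, 10111*, 11000*, 11001*, 11010*, 11011*, 11100*, 11101*, 11110*, 11111*
[col 1] -0001*, -0011*, -0100*, -0101*, -0110*, -1001*, -1011*, -1110*, -1111*, 0-001*, 0-011*, 0-110*, 00-01*, 000-1*, 001-0*, 0010-*, 01-11*, 010-1*, 0111-*, 1-000*, 1-001*, 1-011*, 1-100*, 1-101*, 1-110*, 1-111*, 10-00*, 10-01*, 10-11*, 100-1*, 1000-*, 101-0*, 101-1*, 1010-*, 1011-*, 11-00*, 11-01*, 11-10*, 11-11*, 110-0*, 110-1*, 1100-*, 1101-*, 111-0*, 111-1*, 1110-*, 1111-*
[col 2] --001*, --011*, --110, -0-01, -00-1*, -01-0, -010-, -1-11, -10-1*, -111-, 0-0-1*, 1--00*, 1--01*, 1--11*, 1-0-1*, 1-00-*, 1-1-0*, 1-1-1*, 1-10-*, 1-11-*, 10--1*, 10-0-*, 101--*, 11--0*, 11--1*, 11-0-*, 11-1-*, 110--*, 111--*
[col 3] --0-1, 1---1, 1--0-, 1-1--, 11---
Prime implicants: --0-1, --110, -0-01, -01-0, -010-, -1-11, -111-, 1---1, 1--0-, 1-1--, 11---
PI chart (minterm → PIs covering it):
  1 | --0-1,-0-01
  3 | --0-1  (sole → essential)
  4 | -01-0,-010-
  5 | -0-01,-010-
  6 | --110,-01-0
  9 | --0-1  (sole → essential)
  11 | --0-1,-1-11
  14 | --110,-111-
  15 | -1-11,-111-
  16 | 1--0-  (sole → essential)
  17 | --0-1,-0-01,1---1,1--0-
  19 | --0-1,1---1
  20 | -01-0,-010-,1--0-,1-1--
  21 | -0-01,-010-,1---1,1--0-,1-1--
  22 | --110,-01-0,1-1--
  23 | 1---1,1-1--
  24 | 1--0-,11---
  25 | --0-1,1---1,1--0-,11---
  26 | 11---  (sole → essential)
  27 | --0-1,-1-11,1---1,11---
  28 | 1--0-,1-1--,11---
  29 | 1---1,1--0-,1-1--,11---
  30 | --110,-111-,1-1--,11---
  31 | -1-11,-111-,1---1,1-1--,11---
Essential prime implicants: --0-1, 1--0-, 11---

NO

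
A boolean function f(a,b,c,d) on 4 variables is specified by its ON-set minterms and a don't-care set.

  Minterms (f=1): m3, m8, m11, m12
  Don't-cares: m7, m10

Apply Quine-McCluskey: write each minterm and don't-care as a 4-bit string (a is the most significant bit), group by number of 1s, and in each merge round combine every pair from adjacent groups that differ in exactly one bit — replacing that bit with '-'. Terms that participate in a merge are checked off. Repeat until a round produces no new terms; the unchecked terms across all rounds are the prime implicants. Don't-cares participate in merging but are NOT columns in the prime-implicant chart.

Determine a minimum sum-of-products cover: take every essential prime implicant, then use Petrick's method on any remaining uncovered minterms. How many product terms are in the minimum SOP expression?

2

size-2^0 implicants → 0011(✓)  0111(✓)  1000(✓)  1010(✓)  1011(✓)  1100(✓)
size-2^1 implicants → -011  0-11  1-00  10-0  101-
Unchecked terms (primes): -011, 0-11, 1-00, 10-0, 101-
Minterm coverage:
  m3 ⊆ -011,0-11
  m8 ⊆ 1-00,10-0
  m11 ⊆ -011,101-
  m12 ⊆ 1-00 [E]
E = {1-00}
Petrick residual → -011
Cover = b'cd + ac'd'  |cover|=2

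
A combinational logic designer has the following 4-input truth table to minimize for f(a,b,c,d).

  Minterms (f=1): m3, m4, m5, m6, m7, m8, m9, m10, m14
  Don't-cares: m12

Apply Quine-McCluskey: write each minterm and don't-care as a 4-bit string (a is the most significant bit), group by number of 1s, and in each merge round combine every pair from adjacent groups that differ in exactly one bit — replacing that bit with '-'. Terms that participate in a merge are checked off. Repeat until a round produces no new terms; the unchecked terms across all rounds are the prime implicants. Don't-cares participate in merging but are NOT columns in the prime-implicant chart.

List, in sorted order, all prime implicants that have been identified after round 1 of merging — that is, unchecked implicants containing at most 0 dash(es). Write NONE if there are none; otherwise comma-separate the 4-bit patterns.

NONE

Round 0: 0011✓ 0100✓ 0101✓ 0110✓ 0111✓ 1000✓ 1001✓ 1010✓ 1100✓ 1110✓
Round 1: -100✓ -110✓ 0-11 01-0✓ 01-1✓ 010-✓ 011-✓ 1-00✓ 1-10✓ 10-0✓ 100- 11-0✓
Round 2: -1-0 01-- 1--0
PIs = {-1-0, 0-11, 01--, 1--0, 100-}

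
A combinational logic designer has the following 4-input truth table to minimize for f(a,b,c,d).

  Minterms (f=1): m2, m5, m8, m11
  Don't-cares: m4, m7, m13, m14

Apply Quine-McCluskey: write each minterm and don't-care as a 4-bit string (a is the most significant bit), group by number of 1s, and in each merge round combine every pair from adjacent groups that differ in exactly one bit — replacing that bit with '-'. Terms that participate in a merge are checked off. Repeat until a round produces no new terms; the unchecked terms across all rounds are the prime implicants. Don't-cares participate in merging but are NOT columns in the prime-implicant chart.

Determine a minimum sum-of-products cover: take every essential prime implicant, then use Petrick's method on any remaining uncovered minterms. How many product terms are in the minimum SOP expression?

Round 0: 0010 0100✓ 0101✓ 0111✓ 1000 1011 1101✓ 1110
Round 1: -101 01-1 010-
PIs = {-101, 0010, 01-1, 010-, 1000, 1011, 1110}
Coverage chart:
  m2: 0010 ←essential
  m5: -101,01-1,010-
  m8: 1000 ←essential
  m11: 1011 ←essential
Essential: 0010, 1000, 1011
Petrick residual → -101
Min cover (4 terms): bc'd + a'b'cd' + ab'c'd' + ab'cd

4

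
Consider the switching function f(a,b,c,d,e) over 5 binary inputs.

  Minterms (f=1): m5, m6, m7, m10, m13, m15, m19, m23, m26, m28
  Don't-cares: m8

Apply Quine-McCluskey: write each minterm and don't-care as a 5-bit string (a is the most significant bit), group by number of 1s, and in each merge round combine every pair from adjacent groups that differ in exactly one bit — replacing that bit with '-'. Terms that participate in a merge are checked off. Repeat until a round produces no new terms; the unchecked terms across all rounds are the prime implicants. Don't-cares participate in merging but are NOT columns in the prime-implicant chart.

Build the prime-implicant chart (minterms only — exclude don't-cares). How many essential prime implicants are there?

size-2^0 implicants → 00101(✓)  00110(✓)  00111(✓)  01000(✓)  01010(✓)  01101(✓)  01111(✓)  10011(✓)  10111(✓)  11010(✓)  11100
size-2^1 implicants → -0111  -1010  0-101(✓)  0-111(✓)  001-1(✓)  0011-  010-0  011-1(✓)  10-11
size-2^2 implicants → 0-1-1
Unchecked terms (primes): -0111, -1010, 0-1-1, 0011-, 010-0, 10-11, 11100
Minterm coverage:
  m5 ⊆ 0-1-1 [E]
  m6 ⊆ 0011- [E]
  m7 ⊆ -0111,0-1-1,0011-
  m10 ⊆ -1010,010-0
  m13 ⊆ 0-1-1 [E]
  m15 ⊆ 0-1-1 [E]
  m19 ⊆ 10-11 [E]
  m23 ⊆ -0111,10-11
  m26 ⊆ -1010 [E]
  m28 ⊆ 11100 [E]
E = {-1010, 0-1-1, 0011-, 10-11, 11100}

5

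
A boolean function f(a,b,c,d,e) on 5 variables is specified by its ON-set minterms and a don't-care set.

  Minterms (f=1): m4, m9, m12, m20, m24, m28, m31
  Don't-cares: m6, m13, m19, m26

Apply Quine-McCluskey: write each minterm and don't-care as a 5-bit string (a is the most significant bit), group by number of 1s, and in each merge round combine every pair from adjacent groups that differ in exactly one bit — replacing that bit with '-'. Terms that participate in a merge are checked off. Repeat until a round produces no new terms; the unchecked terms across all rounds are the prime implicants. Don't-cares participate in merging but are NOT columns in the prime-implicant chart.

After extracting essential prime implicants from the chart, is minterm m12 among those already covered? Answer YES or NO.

[col 0] 00100*, 00110*, 01001*, 01100*, 01101*, 10011, 10100*, 11000*, 11010*, 11100*, 11111
[col 1] -0100*, -1100*, 0-100*, 001-0, 01-01, 0110-, 1-100*, 11-00, 110-0
[col 2] --100
Prime implicants: --100, 001-0, 01-01, 0110-, 10011, 11-00, 110-0, 11111
PI chart (minterm → PIs covering it):
  4 | --100,001-0
  9 | 01-01  (sole → essential)
  12 | --100,0110-
  20 | --100  (sole → essential)
  24 | 11-00,110-0
  28 | --100,11-00
  31 | 11111  (sole → essential)
Essential prime implicants: --100, 01-01, 11111

YES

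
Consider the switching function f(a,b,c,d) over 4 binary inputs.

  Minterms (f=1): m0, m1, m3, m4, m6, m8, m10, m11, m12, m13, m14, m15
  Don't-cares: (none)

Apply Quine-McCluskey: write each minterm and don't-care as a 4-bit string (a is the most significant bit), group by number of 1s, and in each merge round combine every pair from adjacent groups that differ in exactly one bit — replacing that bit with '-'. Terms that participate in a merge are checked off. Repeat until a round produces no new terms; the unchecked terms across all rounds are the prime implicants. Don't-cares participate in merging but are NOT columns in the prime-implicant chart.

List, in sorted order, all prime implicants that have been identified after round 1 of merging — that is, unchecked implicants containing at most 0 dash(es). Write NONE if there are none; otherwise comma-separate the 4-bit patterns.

NONE

Round 0: 0000✓ 0001✓ 0011✓ 0100✓ 0110✓ 1000✓ 1010✓ 1011✓ 1100✓ 1101✓ 1110✓ 1111✓
Round 1: -000✓ -011 -100✓ -110✓ 0-00✓ 00-1 000- 01-0✓ 1-00✓ 1-10✓ 1-11✓ 10-0✓ 101-✓ 11-0✓ 11-1✓ 110-✓ 111-✓
Round 2: --00 -1-0 1--0 1-1- 11--
PIs = {--00, -011, -1-0, 00-1, 000-, 1--0, 1-1-, 11--}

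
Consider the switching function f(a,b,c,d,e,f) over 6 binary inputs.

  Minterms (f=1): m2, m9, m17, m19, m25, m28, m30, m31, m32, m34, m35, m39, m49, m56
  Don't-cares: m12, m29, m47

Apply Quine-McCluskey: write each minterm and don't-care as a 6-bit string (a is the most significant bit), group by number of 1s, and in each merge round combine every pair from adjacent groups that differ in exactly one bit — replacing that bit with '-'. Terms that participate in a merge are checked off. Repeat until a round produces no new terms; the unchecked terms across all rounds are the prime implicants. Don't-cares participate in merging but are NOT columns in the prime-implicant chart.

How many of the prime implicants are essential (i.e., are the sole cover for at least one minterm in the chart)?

7

[col 0] 000010*, 001001*, 001100*, 010001*, 010011*, 011001*, 011100*, 011101*, 011110*, 011111*, 100000*, 100010*, 100011*, 100111*, 101111*, 110001*, 111000
[col 1] -00010, -10001, 0-1001, 0-1100, 01-001, 0100-1, 011-01, 0111-0*, 0111-1*, 01110-*, 01111-*, 10-111, 100-11, 1000-0, 10001-
[col 2] 0111--
Prime implicants: -00010, -10001, 0-1001, 0-1100, 01-001, 0100-1, 011-01, 0111--, 10-111, 100-11, 1000-0, 10001-, 111000
PI chart (minterm → PIs covering it):
  2 | -00010  (sole → essential)
  9 | 0-1001  (sole → essential)
  17 | -10001,01-001,0100-1
  19 | 0100-1  (sole → essential)
  25 | 0-1001,01-001,011-01
  28 | 0-1100,0111--
  30 | 0111--  (sole → essential)
  31 | 0111--  (sole → essential)
  32 | 1000-0  (sole → essential)
  34 | -00010,1000-0,10001-
  35 | 100-11,10001-
  39 | 10-111,100-11
  49 | -10001  (sole → essential)
  56 | 111000  (sole → essential)
Essential prime implicants: -00010, -10001, 0-1001, 0100-1, 0111--, 1000-0, 111000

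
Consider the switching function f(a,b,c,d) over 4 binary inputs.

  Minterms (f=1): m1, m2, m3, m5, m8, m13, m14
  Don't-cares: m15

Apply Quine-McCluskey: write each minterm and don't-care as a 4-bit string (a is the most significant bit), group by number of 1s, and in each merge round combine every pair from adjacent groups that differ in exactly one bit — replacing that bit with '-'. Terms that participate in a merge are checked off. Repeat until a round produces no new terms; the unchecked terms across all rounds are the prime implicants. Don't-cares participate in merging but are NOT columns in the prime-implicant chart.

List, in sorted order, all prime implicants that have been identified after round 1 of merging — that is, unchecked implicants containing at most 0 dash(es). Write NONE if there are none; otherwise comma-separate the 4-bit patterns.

1000

Round 0: 0001✓ 0010✓ 0011✓ 0101✓ 1000 1101✓ 1110✓ 1111✓
Round 1: -101 0-01 00-1 001- 11-1 111-
PIs = {-101, 0-01, 00-1, 001-, 1000, 11-1, 111-}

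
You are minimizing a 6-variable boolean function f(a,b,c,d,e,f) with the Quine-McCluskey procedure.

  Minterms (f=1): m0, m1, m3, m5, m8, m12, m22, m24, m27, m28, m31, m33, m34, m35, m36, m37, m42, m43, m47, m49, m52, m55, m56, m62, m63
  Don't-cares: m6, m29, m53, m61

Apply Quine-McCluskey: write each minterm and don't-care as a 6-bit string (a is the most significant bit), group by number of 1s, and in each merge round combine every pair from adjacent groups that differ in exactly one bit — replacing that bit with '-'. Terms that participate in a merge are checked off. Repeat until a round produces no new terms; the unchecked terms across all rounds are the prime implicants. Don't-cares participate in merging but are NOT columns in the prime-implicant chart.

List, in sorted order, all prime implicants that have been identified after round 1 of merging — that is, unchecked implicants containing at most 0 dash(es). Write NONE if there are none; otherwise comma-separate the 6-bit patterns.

Round 0: 000000✓ 000001✓ 000011✓ 000101✓ 000110✓ 001000✓ 001100✓ 010110✓ 011000✓ 011011✓ 011100✓ 011101✓ 011111✓ 100001✓ 100010✓ 100011✓ 100100✓ 100101✓ 101010✓ 101011✓ 101111✓ 110001✓ 110100✓ 110101✓ 110111✓ 111000✓ 111101✓ 111110✓ 111111✓
Round 1: -00001✓ -00011✓ -00101✓ -11000 -11101✓ -11111✓ 0-0110 0-1000✓ 0-1100✓ 00-000 000-01✓ 0000-1✓ 00000- 001-00✓ 011-00✓ 011-11 0111-1✓ 01110- 1-0001✓ 1-0100✓ 1-0101✓ 1-1111 10-010✓ 10-011✓ 100-01✓ 1000-1✓ 10001-✓ 10010-✓ 101-11 10101-✓ 11-101✓ 11-111✓ 110-01✓ 1101-1✓ 11010-✓ 1111-1✓ 11111-
Round 2: -00-01 -000-1 -111-1 0-1-00 1-0-01 1-010- 10-01- 11-1-1
PIs = {-00-01, -000-1, -11000, -111-1, 0-0110, 0-1-00, 00-000, 00000-, 011-11, 01110-, 1-0-01, 1-010-, 1-1111, 10-01-, 101-11, 11-1-1, 11111-}

NONE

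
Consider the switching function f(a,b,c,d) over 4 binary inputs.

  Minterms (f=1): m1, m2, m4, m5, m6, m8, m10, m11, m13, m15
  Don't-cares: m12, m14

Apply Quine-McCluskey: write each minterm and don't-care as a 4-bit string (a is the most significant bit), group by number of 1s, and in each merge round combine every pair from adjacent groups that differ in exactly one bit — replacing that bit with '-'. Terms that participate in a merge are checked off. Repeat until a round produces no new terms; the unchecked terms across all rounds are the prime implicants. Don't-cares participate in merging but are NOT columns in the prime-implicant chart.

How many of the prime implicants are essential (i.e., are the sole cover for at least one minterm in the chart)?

size-2^0 implicants → 0001(✓)  0010(✓)  0100(✓)  0101(✓)  0110(✓)  1000(✓)  1010(✓)  1011(✓)  1100(✓)  1101(✓)  1110(✓)  1111(✓)
size-2^1 implicants → -010(✓)  -100(✓)  -101(✓)  -110(✓)  0-01  0-10(✓)  01-0(✓)  010-(✓)  1-00(✓)  1-10(✓)  1-11(✓)  10-0(✓)  101-(✓)  11-0(✓)  11-1(✓)  110-(✓)  111-(✓)
size-2^2 implicants → --10  -1-0  -10-  1--0  1-1-  11--
Unchecked terms (primes): --10, -1-0, -10-, 0-01, 1--0, 1-1-, 11--
Minterm coverage:
  m1 ⊆ 0-01 [E]
  m2 ⊆ --10 [E]
  m4 ⊆ -1-0,-10-
  m5 ⊆ -10-,0-01
  m6 ⊆ --10,-1-0
  m8 ⊆ 1--0 [E]
  m10 ⊆ --10,1--0,1-1-
  m11 ⊆ 1-1- [E]
  m13 ⊆ -10-,11--
  m15 ⊆ 1-1-,11--
E = {--10, 0-01, 1--0, 1-1-}

4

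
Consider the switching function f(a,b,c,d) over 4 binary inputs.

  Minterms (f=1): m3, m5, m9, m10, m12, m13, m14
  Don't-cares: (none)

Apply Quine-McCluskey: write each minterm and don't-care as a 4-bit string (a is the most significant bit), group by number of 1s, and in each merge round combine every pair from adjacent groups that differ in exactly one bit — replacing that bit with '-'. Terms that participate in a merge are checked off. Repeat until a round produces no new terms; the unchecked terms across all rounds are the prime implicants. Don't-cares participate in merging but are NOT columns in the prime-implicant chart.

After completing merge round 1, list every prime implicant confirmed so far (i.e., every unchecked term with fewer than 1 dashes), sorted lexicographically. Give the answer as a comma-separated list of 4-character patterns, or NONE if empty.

0011

size-2^0 implicants → 0011  0101(✓)  1001(✓)  1010(✓)  1100(✓)  1101(✓)  1110(✓)
size-2^1 implicants → -101  1-01  1-10  11-0  110-
Unchecked terms (primes): -101, 0011, 1-01, 1-10, 11-0, 110-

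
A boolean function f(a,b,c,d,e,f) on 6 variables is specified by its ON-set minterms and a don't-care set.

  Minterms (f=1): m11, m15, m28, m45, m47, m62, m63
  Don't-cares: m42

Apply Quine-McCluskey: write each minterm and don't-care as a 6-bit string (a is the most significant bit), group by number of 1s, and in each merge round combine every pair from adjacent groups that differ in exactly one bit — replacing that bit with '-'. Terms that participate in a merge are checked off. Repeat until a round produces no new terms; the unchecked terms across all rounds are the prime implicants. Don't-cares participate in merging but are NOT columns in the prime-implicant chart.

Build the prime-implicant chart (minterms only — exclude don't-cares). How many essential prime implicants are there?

4

size-2^0 implicants → 001011(✓)  001111(✓)  011100  101010  101101(✓)  101111(✓)  111110(✓)  111111(✓)
size-2^1 implicants → -01111  001-11  1-1111  1011-1  11111-
Unchecked terms (primes): -01111, 001-11, 011100, 1-1111, 101010, 1011-1, 11111-
Minterm coverage:
  m11 ⊆ 001-11 [E]
  m15 ⊆ -01111,001-11
  m28 ⊆ 011100 [E]
  m45 ⊆ 1011-1 [E]
  m47 ⊆ -01111,1-1111,1011-1
  m62 ⊆ 11111- [E]
  m63 ⊆ 1-1111,11111-
E = {001-11, 011100, 1011-1, 11111-}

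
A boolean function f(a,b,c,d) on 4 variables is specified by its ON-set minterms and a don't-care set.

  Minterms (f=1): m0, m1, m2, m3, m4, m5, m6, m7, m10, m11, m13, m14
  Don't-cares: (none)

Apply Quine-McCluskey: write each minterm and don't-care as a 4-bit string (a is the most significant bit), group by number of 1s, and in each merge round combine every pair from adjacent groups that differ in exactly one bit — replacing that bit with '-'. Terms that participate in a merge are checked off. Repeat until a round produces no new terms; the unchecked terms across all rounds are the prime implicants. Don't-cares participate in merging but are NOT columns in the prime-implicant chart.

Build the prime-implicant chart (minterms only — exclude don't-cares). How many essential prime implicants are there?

[col 0] 0000*, 0001*, 0010*, 0011*, 0100*, 0101*, 0110*, 0111*, 1010*, 1011*, 1101*, 1110*
[col 1] -010*, -011*, -101, -110*, 0-00*, 0-01*, 0-10*, 0-11*, 00-0*, 00-1*, 000-*, 001-*, 01-0*, 01-1*, 010-*, 011-*, 1-10*, 101-*
[col 2] --10, -01-, 0--0*, 0--1*, 0-0-*, 0-1-*, 00--*, 01--*
[col 3] 0---
Prime implicants: --10, -01-, -101, 0---
PI chart (minterm → PIs covering it):
  0 | 0---  (sole → essential)
  1 | 0---  (sole → essential)
  2 | --10,-01-,0---
  3 | -01-,0---
  4 | 0---  (sole → essential)
  5 | -101,0---
  6 | --10,0---
  7 | 0---  (sole → essential)
  10 | --10,-01-
  11 | -01-  (sole → essential)
  13 | -101  (sole → essential)
  14 | --10  (sole → essential)
Essential prime implicants: --10, -01-, -101, 0---

4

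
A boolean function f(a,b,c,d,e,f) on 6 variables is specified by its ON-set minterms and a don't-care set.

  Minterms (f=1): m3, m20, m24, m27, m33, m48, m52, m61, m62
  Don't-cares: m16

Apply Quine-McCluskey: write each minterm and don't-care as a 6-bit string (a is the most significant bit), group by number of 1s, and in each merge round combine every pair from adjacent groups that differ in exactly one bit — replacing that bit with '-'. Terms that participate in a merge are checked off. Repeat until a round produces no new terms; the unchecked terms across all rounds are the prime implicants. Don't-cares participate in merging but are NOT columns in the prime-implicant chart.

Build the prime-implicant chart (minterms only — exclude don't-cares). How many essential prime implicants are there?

7

[col 0] 000011, 010000*, 010100*, 011000*, 011011, 100001, 110000*, 110100*, 111101, 111110
[col 1] -10000*, -10100*, 01-000, 010-00*, 110-00*
[col 2] -10-00
Prime implicants: -10-00, 000011, 01-000, 011011, 100001, 111101, 111110
PI chart (minterm → PIs covering it):
  3 | 000011  (sole → essential)
  20 | -10-00  (sole → essential)
  24 | 01-000  (sole → essential)
  27 | 011011  (sole → essential)
  33 | 100001  (sole → essential)
  48 | -10-00  (sole → essential)
  52 | -10-00  (sole → essential)
  61 | 111101  (sole → essential)
  62 | 111110  (sole → essential)
Essential prime implicants: -10-00, 000011, 01-000, 011011, 100001, 111101, 111110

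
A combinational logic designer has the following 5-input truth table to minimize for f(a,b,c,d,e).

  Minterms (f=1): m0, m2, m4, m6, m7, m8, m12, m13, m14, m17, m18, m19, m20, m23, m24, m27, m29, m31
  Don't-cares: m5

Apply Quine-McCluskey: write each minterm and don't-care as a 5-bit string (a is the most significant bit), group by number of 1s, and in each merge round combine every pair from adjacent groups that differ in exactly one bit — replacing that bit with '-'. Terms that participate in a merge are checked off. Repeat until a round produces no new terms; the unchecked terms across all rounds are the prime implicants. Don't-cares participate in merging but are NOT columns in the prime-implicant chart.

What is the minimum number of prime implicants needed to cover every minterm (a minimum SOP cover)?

[col 0] 00000*, 00010*, 00100*, 00101*, 00110*, 00111*, 01000*, 01100*, 01101*, 01110*, 10001*, 10010*, 10011*, 10100*, 10111*, 11000*, 11011*, 11101*, 11111*
[col 1] -0010, -0100, -0111, -1000, -1101, 0-000*, 0-100*, 0-101*, 0-110*, 00-00*, 00-10*, 000-0*, 001-0*, 001-1*, 0010-*, 0011-*, 01-00*, 011-0*, 0110-*, 1-011*, 1-111*, 10-11*, 100-1, 1001-, 11-11*, 111-1
[col 2] 0--00, 0-1-0, 0-10-, 00--0, 001--, 1--11
Prime implicants: -0010, -0100, -0111, -1000, -1101, 0--00, 0-1-0, 0-10-, 00--0, 001--, 1--11, 100-1, 1001-, 111-1
PI chart (minterm → PIs covering it):
  0 | 0--00,00--0
  2 | -0010,00--0
  4 | -0100,0--00,0-1-0,0-10-,00--0,001--
  6 | 0-1-0,00--0,001--
  7 | -0111,001--
  8 | -1000,0--00
  12 | 0--00,0-1-0,0-10-
  13 | -1101,0-10-
  14 | 0-1-0  (sole → essential)
  17 | 100-1  (sole → essential)
  18 | -0010,1001-
  19 | 1--11,100-1,1001-
  20 | -0100  (sole → essential)
  23 | -0111,1--11
  24 | -1000  (sole → essential)
  27 | 1--11  (sole → essential)
  29 | -1101,111-1
  31 | 1--11,111-1
Essential prime implicants: -0100, -1000, 0-1-0, 1--11, 100-1
Petrick residual → -0010, -0111, -1101, 0--00
Minimum SOP uses 9 PIs: b'c'de' + b'cd'e' + b'cde + bc'd'e' + bcd'e + a'd'e' + a'ce' + ade + ab'c'e

9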